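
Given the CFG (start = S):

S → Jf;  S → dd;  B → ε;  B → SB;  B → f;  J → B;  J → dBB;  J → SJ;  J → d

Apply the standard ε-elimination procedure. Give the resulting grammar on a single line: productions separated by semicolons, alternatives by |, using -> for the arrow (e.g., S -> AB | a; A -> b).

S -> f | Jf | dd; B -> S | f | SB; J -> B | S | d | SJ | dB | dBB

Nullable set: {B, J}.
S -> Jf: J nullable, giving Jf | f.
Drop B -> ε.
B -> SB: B nullable, giving S | SB.
J -> B: B nullable, giving B.
J -> SJ: J nullable, giving S | SJ.
J -> dBB: B, B nullable, giving d | dB | dBB.
Unchanged (no nullable symbols): S -> dd; B -> f; J -> d.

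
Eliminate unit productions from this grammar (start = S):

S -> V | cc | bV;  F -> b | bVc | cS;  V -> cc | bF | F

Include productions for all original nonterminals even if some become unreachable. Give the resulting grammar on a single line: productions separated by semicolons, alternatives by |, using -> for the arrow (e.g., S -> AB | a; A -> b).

S -> b | bF | bV | cS | cc | bVc; F -> b | cS | bVc; V -> b | bF | cS | cc | bVc

Unit productions: S->V, V->F.
Unit pairs (A ⇒* B via units): (S,F), (S,V), (V,F).
S: inherits non-unit rules of {F, S, V} → b | bF | bV | bVc | cS | cc.
F: inherits non-unit rules of {F} → b | bVc | cS.
V: inherits non-unit rules of {F, V} → b | bF | bVc | cS | cc.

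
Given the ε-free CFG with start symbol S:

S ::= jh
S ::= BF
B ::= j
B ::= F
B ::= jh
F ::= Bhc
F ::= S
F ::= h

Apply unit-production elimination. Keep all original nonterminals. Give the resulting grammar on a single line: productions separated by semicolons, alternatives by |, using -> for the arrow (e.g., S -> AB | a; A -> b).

Unit productions: B->F, F->S.
Unit pairs (A ⇒* B via units): (B,F), (B,S), (F,S).
S: inherits non-unit rules of {S} → BF | jh.
B: inherits non-unit rules of {B, F, S} → BF | Bhc | h | j | jh.
F: inherits non-unit rules of {F, S} → BF | Bhc | h | jh.

S -> BF | jh; B -> h | j | BF | jh | Bhc; F -> h | BF | jh | Bhc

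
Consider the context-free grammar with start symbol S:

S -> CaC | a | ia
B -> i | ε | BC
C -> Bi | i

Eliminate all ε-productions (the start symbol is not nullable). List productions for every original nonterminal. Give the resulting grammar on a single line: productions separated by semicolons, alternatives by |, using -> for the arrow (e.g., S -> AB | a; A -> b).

S -> a | ia | CaC; B -> C | i | BC; C -> i | Bi

Nullable set: {B}.
Drop B -> ε.
B -> BC: B nullable, giving BC | C.
C -> Bi: B nullable, giving Bi | i.
Unchanged (no nullable symbols): S -> CaC; S -> a; S -> ia; B -> i; C -> i.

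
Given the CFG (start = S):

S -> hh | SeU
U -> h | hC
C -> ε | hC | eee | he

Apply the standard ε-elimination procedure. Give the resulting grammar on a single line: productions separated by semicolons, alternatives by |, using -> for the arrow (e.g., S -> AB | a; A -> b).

S -> hh | SeU; C -> h | hC | he | eee; U -> h | hC

Nullable set: {C}.
Drop C -> ε.
C -> hC: C nullable, giving h | hC.
U -> hC: C nullable, giving h | hC.
Unchanged (no nullable symbols): S -> SeU; S -> hh; C -> eee; C -> he; U -> h.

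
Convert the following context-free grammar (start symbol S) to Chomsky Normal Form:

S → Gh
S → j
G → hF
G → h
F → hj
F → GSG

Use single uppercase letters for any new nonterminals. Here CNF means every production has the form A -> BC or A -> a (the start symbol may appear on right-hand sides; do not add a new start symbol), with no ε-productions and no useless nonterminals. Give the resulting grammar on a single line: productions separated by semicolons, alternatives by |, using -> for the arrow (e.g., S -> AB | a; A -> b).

No ε-productions.
No unit productions to eliminate.
TERM: introduce A -> h, B -> j and substitute in every rule of length ≥2.
BIN: F -> GSG becomes F -> GC, C -> SG.

S -> j | GA; A -> h; B -> j; C -> SG; F -> AB | GC; G -> h | AF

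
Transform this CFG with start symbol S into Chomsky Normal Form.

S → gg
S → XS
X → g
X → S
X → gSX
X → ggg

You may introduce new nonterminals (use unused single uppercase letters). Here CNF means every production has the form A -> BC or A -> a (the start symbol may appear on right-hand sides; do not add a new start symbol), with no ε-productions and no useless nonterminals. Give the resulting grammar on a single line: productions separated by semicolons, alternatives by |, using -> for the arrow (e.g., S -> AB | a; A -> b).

No ε-productions.
After unit-elimination: S -> XS | gg; X -> g | XS | gg | gSX | ggg.
TERM: introduce A -> g and substitute in every rule of length ≥2.
BIN: X -> AAA becomes X -> AB, B -> AA; X -> ASX becomes X -> AC, C -> SX.

S -> AA | XS; A -> g; B -> AA; C -> SX; X -> g | AA | AB | AC | XS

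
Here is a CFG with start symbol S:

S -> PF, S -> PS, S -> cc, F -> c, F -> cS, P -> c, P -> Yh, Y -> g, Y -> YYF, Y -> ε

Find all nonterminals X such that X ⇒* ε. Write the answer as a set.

Directly nullable (have an ε-rule): {Y}.
Not nullable: F, P, S — each has a terminal in every rule's right-hand side or depends on a non-nullable symbol.

{Y}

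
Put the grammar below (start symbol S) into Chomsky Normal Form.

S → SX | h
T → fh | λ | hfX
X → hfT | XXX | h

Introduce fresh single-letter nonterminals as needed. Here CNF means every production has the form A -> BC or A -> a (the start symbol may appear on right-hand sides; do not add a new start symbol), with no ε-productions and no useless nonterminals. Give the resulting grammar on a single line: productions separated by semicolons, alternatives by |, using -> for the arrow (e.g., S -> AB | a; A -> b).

S -> h | SX; A -> f; B -> h; C -> AX; D -> AT; E -> XX; T -> AB | BC; X -> h | BA | BD | XE

Nullable: {T}; after ε-elimination: S -> h | SX; T -> fh | hfX; X -> h | hf | XXX | hfT.
No unit productions to eliminate.
TERM: introduce A -> f, B -> h and substitute in every rule of length ≥2.
BIN: T -> BAX becomes T -> BC, C -> AX; X -> BAT becomes X -> BD, D -> AT; X -> XXX becomes X -> XE, E -> XX.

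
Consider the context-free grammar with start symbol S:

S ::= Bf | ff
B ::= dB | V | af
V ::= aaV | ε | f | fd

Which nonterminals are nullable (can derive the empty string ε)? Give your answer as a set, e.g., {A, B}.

{B, V}

Directly nullable (have an ε-rule): {V}.
B is nullable via B -> V (every symbol on the right is already known nullable).
Not nullable: S — each has a terminal in every rule's right-hand side or depends on a non-nullable symbol.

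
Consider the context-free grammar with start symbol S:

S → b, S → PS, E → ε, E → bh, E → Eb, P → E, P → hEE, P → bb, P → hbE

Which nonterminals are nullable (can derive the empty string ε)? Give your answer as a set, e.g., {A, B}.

{E, P}

Directly nullable (have an ε-rule): {E}.
P is nullable via P -> E (every symbol on the right is already known nullable).
Not nullable: S — each has a terminal in every rule's right-hand side or depends on a non-nullable symbol.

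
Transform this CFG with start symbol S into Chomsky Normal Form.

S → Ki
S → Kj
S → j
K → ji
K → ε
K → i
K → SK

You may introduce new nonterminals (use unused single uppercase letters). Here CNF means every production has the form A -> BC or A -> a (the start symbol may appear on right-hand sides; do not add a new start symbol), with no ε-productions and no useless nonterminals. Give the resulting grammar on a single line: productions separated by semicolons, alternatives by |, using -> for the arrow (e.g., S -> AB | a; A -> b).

Nullable: {K}; after ε-elimination: S -> i | j | Ki | Kj; K -> S | i | SK | ji.
After unit-elimination: S -> i | j | Ki | Kj; K -> i | j | Ki | Kj | SK | ji.
TERM: introduce A -> i, B -> j and substitute in every rule of length ≥2.

S -> i | j | KA | KB; A -> i; B -> j; K -> i | j | BA | KA | KB | SK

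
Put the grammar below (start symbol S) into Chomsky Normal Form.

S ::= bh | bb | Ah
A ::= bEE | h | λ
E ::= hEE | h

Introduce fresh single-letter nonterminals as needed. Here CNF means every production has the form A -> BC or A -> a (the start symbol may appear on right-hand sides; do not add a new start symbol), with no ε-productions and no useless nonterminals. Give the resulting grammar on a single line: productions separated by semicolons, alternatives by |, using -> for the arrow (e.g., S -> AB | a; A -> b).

S -> h | AC | BB | BC; A -> h | BD; B -> b; C -> h; D -> EE; E -> h | CF; F -> EE

Nullable: {A}; after ε-elimination: S -> h | Ah | bb | bh; A -> h | bEE; E -> h | hEE.
No unit productions to eliminate.
TERM: introduce B -> b, C -> h and substitute in every rule of length ≥2.
BIN: A -> BEE becomes A -> BD, D -> EE; E -> CEE becomes E -> CF, F -> EE.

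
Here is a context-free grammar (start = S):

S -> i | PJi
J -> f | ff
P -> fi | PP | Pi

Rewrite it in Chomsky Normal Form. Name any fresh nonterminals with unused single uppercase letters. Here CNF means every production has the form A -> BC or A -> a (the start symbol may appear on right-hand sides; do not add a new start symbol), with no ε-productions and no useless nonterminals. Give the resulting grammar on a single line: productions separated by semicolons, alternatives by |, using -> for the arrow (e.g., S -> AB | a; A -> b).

No ε-productions.
No unit productions to eliminate.
TERM: introduce A -> f, B -> i and substitute in every rule of length ≥2.
BIN: S -> PJB becomes S -> PC, C -> JB.

S -> i | PC; A -> f; B -> i; C -> JB; J -> f | AA; P -> AB | PB | PP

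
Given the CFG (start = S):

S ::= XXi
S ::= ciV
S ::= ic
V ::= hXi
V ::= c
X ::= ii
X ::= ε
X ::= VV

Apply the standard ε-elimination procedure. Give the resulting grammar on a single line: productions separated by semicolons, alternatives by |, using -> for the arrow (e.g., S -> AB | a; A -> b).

S -> i | Xi | ic | XXi | ciV; V -> c | hi | hXi; X -> VV | ii

Nullable set: {X}.
S -> XXi: X, X nullable, giving XXi | Xi | i.
V -> hXi: X nullable, giving hXi | hi.
Drop X -> ε.
Unchanged (no nullable symbols): S -> ciV; S -> ic; V -> c; X -> VV; X -> ii.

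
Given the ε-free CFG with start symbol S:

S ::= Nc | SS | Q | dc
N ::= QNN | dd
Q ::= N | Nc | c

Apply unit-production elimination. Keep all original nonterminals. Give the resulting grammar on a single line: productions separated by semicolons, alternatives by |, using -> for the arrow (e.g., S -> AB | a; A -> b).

S -> c | Nc | SS | dc | dd | QNN; N -> dd | QNN; Q -> c | Nc | dd | QNN

Unit productions: Q->N, S->Q.
Unit pairs (A ⇒* B via units): (Q,N), (S,N), (S,Q).
S: inherits non-unit rules of {N, Q, S} → Nc | QNN | SS | c | dc | dd.
N: inherits non-unit rules of {N} → QNN | dd.
Q: inherits non-unit rules of {N, Q} → Nc | QNN | c | dd.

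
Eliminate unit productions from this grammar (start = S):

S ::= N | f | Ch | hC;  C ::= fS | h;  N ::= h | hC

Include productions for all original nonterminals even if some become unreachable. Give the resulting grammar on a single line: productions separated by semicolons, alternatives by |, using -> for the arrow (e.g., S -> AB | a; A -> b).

S -> f | h | Ch | hC; C -> h | fS; N -> h | hC

Unit productions: S->N.
Unit pairs (A ⇒* B via units): (S,N).
S: inherits non-unit rules of {N, S} → Ch | f | h | hC.
C: inherits non-unit rules of {C} → fS | h.
N: inherits non-unit rules of {N} → h | hC.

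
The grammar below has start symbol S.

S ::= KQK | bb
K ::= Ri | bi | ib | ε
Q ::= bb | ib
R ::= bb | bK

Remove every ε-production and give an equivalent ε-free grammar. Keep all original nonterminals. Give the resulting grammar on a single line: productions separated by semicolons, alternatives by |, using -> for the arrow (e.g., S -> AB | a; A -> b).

S -> Q | KQ | QK | bb | KQK; K -> Ri | bi | ib; Q -> bb | ib; R -> b | bK | bb

Nullable set: {K}.
S -> KQK: K, K nullable, giving KQ | KQK | Q | QK.
Drop K -> ε.
R -> bK: K nullable, giving b | bK.
Unchanged (no nullable symbols): S -> bb; K -> Ri; K -> bi; K -> ib; Q -> bb; Q -> ib; R -> bb.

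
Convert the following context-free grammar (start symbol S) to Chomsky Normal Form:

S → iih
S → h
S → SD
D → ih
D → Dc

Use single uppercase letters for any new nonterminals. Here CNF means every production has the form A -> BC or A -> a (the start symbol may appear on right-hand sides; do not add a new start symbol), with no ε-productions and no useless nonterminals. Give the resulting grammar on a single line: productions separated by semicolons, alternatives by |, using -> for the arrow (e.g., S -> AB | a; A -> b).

S -> h | BE | SD; A -> c; B -> i; C -> h; D -> BC | DA; E -> BC

No ε-productions.
No unit productions to eliminate.
TERM: introduce A -> c, C -> h, B -> i and substitute in every rule of length ≥2.
BIN: S -> BBC becomes S -> BE, E -> BC.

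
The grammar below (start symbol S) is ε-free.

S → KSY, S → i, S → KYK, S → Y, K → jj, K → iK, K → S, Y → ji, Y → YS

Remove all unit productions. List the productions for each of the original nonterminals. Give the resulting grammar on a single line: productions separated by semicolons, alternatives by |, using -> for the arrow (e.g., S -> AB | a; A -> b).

S -> i | YS | ji | KSY | KYK; K -> i | YS | iK | ji | jj | KSY | KYK; Y -> YS | ji

Unit productions: K->S, S->Y.
Unit pairs (A ⇒* B via units): (K,S), (K,Y), (S,Y).
S: inherits non-unit rules of {S, Y} → KSY | KYK | YS | i | ji.
K: inherits non-unit rules of {K, S, Y} → KSY | KYK | YS | i | iK | ji | jj.
Y: inherits non-unit rules of {Y} → YS | ji.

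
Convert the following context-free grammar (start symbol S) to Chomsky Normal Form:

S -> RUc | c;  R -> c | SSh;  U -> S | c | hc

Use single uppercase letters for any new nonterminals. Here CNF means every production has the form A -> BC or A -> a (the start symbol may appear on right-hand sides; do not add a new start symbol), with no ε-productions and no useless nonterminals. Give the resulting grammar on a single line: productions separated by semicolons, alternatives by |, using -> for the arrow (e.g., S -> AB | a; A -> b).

No ε-productions.
After unit-elimination: S -> c | RUc; R -> c | SSh; U -> c | hc | RUc.
TERM: introduce B -> c, A -> h and substitute in every rule of length ≥2.
BIN: R -> SSA becomes R -> SC, C -> SA; S -> RUB becomes S -> RD, D -> UB; U -> RUB becomes U -> RE, E -> UB.

S -> c | RD; A -> h; B -> c; C -> SA; D -> UB; E -> UB; R -> c | SC; U -> c | AB | RE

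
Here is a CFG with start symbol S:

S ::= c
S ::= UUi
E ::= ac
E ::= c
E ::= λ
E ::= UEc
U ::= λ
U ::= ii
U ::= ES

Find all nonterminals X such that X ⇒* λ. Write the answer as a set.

Directly nullable (have an ε-rule): {E, U}.
Not nullable: S — each has a terminal in every rule's right-hand side or depends on a non-nullable symbol.

{E, U}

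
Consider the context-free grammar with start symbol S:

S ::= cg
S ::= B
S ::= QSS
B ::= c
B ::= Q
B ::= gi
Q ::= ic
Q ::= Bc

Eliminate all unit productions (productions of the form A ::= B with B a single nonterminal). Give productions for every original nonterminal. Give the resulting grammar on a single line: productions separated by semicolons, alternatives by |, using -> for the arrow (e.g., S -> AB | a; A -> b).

Unit productions: B->Q, S->B.
Unit pairs (A ⇒* B via units): (B,Q), (S,B), (S,Q).
S: inherits non-unit rules of {B, Q, S} → Bc | QSS | c | cg | gi | ic.
B: inherits non-unit rules of {B, Q} → Bc | c | gi | ic.
Q: inherits non-unit rules of {Q} → Bc | ic.

S -> c | Bc | cg | gi | ic | QSS; B -> c | Bc | gi | ic; Q -> Bc | ic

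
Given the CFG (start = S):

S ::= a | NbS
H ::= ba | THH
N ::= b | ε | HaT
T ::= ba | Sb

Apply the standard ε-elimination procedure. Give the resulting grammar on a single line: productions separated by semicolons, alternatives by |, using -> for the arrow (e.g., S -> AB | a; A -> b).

S -> a | bS | NbS; H -> ba | THH; N -> b | HaT; T -> Sb | ba

Nullable set: {N}.
S -> NbS: N nullable, giving NbS | bS.
Drop N -> ε.
Unchanged (no nullable symbols): S -> a; H -> THH; H -> ba; N -> HaT; N -> b; T -> Sb; T -> ba.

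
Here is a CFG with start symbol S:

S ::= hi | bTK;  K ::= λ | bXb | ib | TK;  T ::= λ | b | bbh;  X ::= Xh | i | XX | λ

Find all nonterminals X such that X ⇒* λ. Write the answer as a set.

Directly nullable (have an ε-rule): {K, T, X}.
Not nullable: S — each has a terminal in every rule's right-hand side or depends on a non-nullable symbol.

{K, T, X}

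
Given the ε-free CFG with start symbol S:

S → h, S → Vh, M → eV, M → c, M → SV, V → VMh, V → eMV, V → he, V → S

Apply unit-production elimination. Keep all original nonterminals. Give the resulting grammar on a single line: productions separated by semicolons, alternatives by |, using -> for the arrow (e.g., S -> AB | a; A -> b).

Unit productions: V->S.
Unit pairs (A ⇒* B via units): (V,S).
S: inherits non-unit rules of {S} → Vh | h.
M: inherits non-unit rules of {M} → SV | c | eV.
V: inherits non-unit rules of {S, V} → VMh | Vh | eMV | h | he.

S -> h | Vh; M -> c | SV | eV; V -> h | Vh | he | VMh | eMV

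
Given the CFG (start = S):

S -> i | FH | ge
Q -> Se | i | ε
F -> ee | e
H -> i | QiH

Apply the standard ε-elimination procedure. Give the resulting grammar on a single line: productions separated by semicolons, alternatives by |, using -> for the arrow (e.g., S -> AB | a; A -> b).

S -> i | FH | ge; F -> e | ee; H -> i | iH | QiH; Q -> i | Se

Nullable set: {Q}.
H -> QiH: Q nullable, giving QiH | iH.
Drop Q -> ε.
Unchanged (no nullable symbols): S -> FH; S -> ge; S -> i; F -> e; F -> ee; H -> i; Q -> Se; Q -> i.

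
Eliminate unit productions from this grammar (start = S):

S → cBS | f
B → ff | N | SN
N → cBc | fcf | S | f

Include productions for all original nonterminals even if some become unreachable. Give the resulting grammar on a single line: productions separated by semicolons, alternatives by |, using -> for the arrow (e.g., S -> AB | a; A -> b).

S -> f | cBS; B -> f | SN | ff | cBS | cBc | fcf; N -> f | cBS | cBc | fcf

Unit productions: B->N, N->S.
Unit pairs (A ⇒* B via units): (B,N), (B,S), (N,S).
S: inherits non-unit rules of {S} → cBS | f.
B: inherits non-unit rules of {B, N, S} → SN | cBS | cBc | f | fcf | ff.
N: inherits non-unit rules of {N, S} → cBS | cBc | f | fcf.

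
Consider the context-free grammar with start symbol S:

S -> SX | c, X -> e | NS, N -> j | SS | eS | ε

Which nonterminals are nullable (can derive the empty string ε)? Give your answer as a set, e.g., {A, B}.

{N}

Directly nullable (have an ε-rule): {N}.
Not nullable: S, X — each has a terminal in every rule's right-hand side or depends on a non-nullable symbol.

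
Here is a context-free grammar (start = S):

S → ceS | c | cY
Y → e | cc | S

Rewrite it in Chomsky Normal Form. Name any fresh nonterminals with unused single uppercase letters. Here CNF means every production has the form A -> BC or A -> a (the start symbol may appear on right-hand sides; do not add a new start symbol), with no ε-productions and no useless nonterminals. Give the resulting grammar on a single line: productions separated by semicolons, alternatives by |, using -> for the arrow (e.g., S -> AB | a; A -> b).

No ε-productions.
After unit-elimination: S -> c | cY | ceS; Y -> c | e | cY | cc | ceS.
TERM: introduce A -> c, B -> e and substitute in every rule of length ≥2.
BIN: S -> ABS becomes S -> AC, C -> BS; Y -> ABS becomes Y -> AD, D -> BS.

S -> c | AC | AY; A -> c; B -> e; C -> BS; D -> BS; Y -> c | e | AA | AD | AY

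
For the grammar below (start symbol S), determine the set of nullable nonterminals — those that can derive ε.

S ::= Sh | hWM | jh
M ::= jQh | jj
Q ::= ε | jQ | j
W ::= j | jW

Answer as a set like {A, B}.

{Q}

Directly nullable (have an ε-rule): {Q}.
Not nullable: M, S, W — each has a terminal in every rule's right-hand side or depends on a non-nullable symbol.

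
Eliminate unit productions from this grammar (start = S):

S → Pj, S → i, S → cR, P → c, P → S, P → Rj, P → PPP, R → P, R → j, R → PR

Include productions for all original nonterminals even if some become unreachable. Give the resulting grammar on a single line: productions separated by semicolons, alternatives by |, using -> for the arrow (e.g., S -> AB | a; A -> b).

S -> i | Pj | cR; P -> c | i | Pj | Rj | cR | PPP; R -> c | i | j | PR | Pj | Rj | cR | PPP

Unit productions: P->S, R->P.
Unit pairs (A ⇒* B via units): (P,S), (R,P), (R,S).
S: inherits non-unit rules of {S} → Pj | cR | i.
P: inherits non-unit rules of {P, S} → PPP | Pj | Rj | c | cR | i.
R: inherits non-unit rules of {P, R, S} → PPP | PR | Pj | Rj | c | cR | i | j.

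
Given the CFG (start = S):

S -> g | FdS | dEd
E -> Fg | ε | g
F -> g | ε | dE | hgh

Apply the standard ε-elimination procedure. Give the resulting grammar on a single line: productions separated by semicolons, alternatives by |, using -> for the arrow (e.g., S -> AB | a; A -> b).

S -> g | dS | dd | FdS | dEd; E -> g | Fg; F -> d | g | dE | hgh

Nullable set: {E, F}.
S -> FdS: F nullable, giving FdS | dS.
S -> dEd: E nullable, giving dEd | dd.
Drop E -> ε.
E -> Fg: F nullable, giving Fg | g.
Drop F -> ε.
F -> dE: E nullable, giving d | dE.
Unchanged (no nullable symbols): S -> g; E -> g; F -> g; F -> hgh.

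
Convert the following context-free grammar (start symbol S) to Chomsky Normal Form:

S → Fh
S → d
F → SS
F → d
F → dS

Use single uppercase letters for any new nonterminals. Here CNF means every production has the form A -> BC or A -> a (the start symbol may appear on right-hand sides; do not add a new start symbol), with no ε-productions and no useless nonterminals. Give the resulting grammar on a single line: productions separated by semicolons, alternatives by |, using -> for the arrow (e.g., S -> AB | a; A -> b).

No ε-productions.
No unit productions to eliminate.
TERM: introduce A -> d, B -> h and substitute in every rule of length ≥2.

S -> d | FB; A -> d; B -> h; F -> d | AS | SS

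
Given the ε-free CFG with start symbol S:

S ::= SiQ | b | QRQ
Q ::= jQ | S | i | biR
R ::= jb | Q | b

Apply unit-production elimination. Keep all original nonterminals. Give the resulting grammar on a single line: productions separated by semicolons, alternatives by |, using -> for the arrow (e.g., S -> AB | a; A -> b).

Unit productions: Q->S, R->Q.
Unit pairs (A ⇒* B via units): (Q,S), (R,Q), (R,S).
S: inherits non-unit rules of {S} → QRQ | SiQ | b.
Q: inherits non-unit rules of {Q, S} → QRQ | SiQ | b | biR | i | jQ.
R: inherits non-unit rules of {Q, R, S} → QRQ | SiQ | b | biR | i | jQ | jb.

S -> b | QRQ | SiQ; Q -> b | i | jQ | QRQ | SiQ | biR; R -> b | i | jQ | jb | QRQ | SiQ | biR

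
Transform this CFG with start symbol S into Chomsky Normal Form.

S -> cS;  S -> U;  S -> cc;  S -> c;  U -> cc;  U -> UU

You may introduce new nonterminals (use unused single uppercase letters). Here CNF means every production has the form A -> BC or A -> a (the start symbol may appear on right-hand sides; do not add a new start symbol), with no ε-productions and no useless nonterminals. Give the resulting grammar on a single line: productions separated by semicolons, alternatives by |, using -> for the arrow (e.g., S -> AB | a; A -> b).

No ε-productions.
After unit-elimination: S -> c | UU | cS | cc; U -> UU | cc.
TERM: introduce A -> c and substitute in every rule of length ≥2.

S -> c | AA | AS | UU; A -> c; U -> AA | UU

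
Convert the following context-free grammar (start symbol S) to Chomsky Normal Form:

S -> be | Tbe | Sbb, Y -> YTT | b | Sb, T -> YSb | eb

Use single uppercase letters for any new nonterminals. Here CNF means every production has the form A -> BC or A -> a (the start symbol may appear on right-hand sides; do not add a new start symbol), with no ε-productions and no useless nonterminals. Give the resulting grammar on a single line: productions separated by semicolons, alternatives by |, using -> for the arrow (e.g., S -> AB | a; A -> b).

S -> AB | SC | TD; A -> b; B -> e; C -> AA; D -> AB; E -> SA; F -> TT; T -> BA | YE; Y -> b | SA | YF

No ε-productions.
No unit productions to eliminate.
TERM: introduce A -> b, B -> e and substitute in every rule of length ≥2.
BIN: S -> SAA becomes S -> SC, C -> AA; S -> TAB becomes S -> TD, D -> AB; T -> YSA becomes T -> YE, E -> SA; Y -> YTT becomes Y -> YF, F -> TT.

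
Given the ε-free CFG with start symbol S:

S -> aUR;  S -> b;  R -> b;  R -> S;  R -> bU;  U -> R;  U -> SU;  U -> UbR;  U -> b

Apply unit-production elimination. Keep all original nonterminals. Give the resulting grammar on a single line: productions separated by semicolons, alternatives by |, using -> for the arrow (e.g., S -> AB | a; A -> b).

Unit productions: R->S, U->R.
Unit pairs (A ⇒* B via units): (R,S), (U,R), (U,S).
S: inherits non-unit rules of {S} → aUR | b.
R: inherits non-unit rules of {R, S} → aUR | b | bU.
U: inherits non-unit rules of {R, S, U} → SU | UbR | aUR | b | bU.

S -> b | aUR; R -> b | bU | aUR; U -> b | SU | bU | UbR | aUR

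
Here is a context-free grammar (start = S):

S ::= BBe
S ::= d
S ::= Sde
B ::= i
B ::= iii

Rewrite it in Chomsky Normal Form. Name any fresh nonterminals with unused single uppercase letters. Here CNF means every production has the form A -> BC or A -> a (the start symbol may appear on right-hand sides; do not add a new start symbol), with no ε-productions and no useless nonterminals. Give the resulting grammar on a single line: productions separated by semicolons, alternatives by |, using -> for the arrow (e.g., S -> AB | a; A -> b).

No ε-productions.
No unit productions to eliminate.
TERM: introduce D -> d, C -> e, A -> i and substitute in every rule of length ≥2.
BIN: B -> AAA becomes B -> AE, E -> AA; S -> BBC becomes S -> BF, F -> BC; S -> SDC becomes S -> SG, G -> DC.

S -> d | BF | SG; A -> i; B -> i | AE; C -> e; D -> d; E -> AA; F -> BC; G -> DC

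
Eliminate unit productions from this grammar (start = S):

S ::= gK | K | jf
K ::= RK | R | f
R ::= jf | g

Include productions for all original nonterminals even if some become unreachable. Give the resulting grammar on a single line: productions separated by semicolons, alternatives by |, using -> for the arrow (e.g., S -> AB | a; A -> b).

S -> f | g | RK | gK | jf; K -> f | g | RK | jf; R -> g | jf

Unit productions: K->R, S->K.
Unit pairs (A ⇒* B via units): (K,R), (S,K), (S,R).
S: inherits non-unit rules of {K, R, S} → RK | f | g | gK | jf.
K: inherits non-unit rules of {K, R} → RK | f | g | jf.
R: inherits non-unit rules of {R} → g | jf.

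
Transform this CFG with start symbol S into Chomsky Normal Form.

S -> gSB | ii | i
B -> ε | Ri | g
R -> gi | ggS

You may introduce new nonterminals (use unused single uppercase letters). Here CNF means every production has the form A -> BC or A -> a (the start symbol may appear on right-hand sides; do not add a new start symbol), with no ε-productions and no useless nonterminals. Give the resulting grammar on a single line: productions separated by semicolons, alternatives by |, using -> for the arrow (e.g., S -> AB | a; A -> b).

Nullable: {B}; after ε-elimination: S -> i | gS | ii | gSB; B -> g | Ri; R -> gi | ggS.
No unit productions to eliminate.
TERM: introduce C -> g, A -> i and substitute in every rule of length ≥2.
BIN: R -> CCS becomes R -> CD, D -> CS; S -> CSB becomes S -> CE, E -> SB.

S -> i | AA | CE | CS; A -> i; B -> g | RA; C -> g; D -> CS; E -> SB; R -> CA | CD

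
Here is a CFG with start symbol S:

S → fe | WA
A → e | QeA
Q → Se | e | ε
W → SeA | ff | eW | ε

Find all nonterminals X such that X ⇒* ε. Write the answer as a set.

Directly nullable (have an ε-rule): {Q, W}.
Not nullable: A, S — each has a terminal in every rule's right-hand side or depends on a non-nullable symbol.

{Q, W}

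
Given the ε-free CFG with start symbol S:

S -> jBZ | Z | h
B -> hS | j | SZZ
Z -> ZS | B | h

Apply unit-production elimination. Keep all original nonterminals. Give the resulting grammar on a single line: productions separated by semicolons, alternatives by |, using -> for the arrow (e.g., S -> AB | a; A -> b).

S -> h | j | ZS | hS | SZZ | jBZ; B -> j | hS | SZZ; Z -> h | j | ZS | hS | SZZ

Unit productions: S->Z, Z->B.
Unit pairs (A ⇒* B via units): (S,B), (S,Z), (Z,B).
S: inherits non-unit rules of {B, S, Z} → SZZ | ZS | h | hS | j | jBZ.
B: inherits non-unit rules of {B} → SZZ | hS | j.
Z: inherits non-unit rules of {B, Z} → SZZ | ZS | h | hS | j.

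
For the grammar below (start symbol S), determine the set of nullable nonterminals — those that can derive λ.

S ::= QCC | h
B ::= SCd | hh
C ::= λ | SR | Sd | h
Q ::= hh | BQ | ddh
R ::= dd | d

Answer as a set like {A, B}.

{C}

Directly nullable (have an ε-rule): {C}.
Not nullable: B, Q, R, S — each has a terminal in every rule's right-hand side or depends on a non-nullable symbol.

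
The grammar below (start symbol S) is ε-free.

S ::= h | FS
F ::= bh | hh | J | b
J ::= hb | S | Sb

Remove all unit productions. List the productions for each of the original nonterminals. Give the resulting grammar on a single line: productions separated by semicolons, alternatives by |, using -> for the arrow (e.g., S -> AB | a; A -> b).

S -> h | FS; F -> b | h | FS | Sb | bh | hb | hh; J -> h | FS | Sb | hb

Unit productions: F->J, J->S.
Unit pairs (A ⇒* B via units): (F,J), (F,S), (J,S).
S: inherits non-unit rules of {S} → FS | h.
F: inherits non-unit rules of {F, J, S} → FS | Sb | b | bh | h | hb | hh.
J: inherits non-unit rules of {J, S} → FS | Sb | h | hb.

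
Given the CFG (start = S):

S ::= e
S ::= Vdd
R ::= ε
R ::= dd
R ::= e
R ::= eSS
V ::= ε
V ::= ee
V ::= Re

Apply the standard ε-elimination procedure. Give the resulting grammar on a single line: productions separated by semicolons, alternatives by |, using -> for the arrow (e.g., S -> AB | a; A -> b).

S -> e | dd | Vdd; R -> e | dd | eSS; V -> e | Re | ee

Nullable set: {R, V}.
S -> Vdd: V nullable, giving Vdd | dd.
Drop R -> ε.
Drop V -> ε.
V -> Re: R nullable, giving Re | e.
Unchanged (no nullable symbols): S -> e; R -> dd; R -> e; R -> eSS; V -> ee.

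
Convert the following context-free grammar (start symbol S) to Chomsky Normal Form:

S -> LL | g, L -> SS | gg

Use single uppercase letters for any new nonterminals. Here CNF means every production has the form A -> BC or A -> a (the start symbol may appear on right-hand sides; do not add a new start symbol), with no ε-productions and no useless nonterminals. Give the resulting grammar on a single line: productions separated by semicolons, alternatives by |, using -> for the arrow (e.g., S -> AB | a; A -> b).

S -> g | LL; A -> g; L -> AA | SS

No ε-productions.
No unit productions to eliminate.
TERM: introduce A -> g and substitute in every rule of length ≥2.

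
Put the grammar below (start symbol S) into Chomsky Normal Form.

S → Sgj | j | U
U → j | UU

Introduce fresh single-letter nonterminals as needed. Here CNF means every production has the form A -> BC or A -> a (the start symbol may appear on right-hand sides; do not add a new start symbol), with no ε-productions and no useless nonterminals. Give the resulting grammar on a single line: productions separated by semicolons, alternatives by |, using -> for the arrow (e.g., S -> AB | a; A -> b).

No ε-productions.
After unit-elimination: S -> j | UU | Sgj; U -> j | UU.
TERM: introduce A -> g, B -> j and substitute in every rule of length ≥2.
BIN: S -> SAB becomes S -> SC, C -> AB.

S -> j | SC | UU; A -> g; B -> j; C -> AB; U -> j | UU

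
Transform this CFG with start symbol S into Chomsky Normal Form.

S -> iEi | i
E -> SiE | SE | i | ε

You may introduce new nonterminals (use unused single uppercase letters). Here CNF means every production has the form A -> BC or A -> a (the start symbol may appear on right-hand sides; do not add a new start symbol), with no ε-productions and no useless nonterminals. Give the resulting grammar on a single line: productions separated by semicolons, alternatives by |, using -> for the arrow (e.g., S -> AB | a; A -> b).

Nullable: {E}; after ε-elimination: S -> i | ii | iEi; E -> S | i | SE | Si | SiE.
After unit-elimination: S -> i | ii | iEi; E -> i | SE | Si | ii | SiE | iEi.
TERM: introduce A -> i and substitute in every rule of length ≥2.
BIN: E -> AEA becomes E -> AB, B -> EA; E -> SAE becomes E -> SC, C -> AE; S -> AEA becomes S -> AD, D -> EA.

S -> i | AA | AD; A -> i; B -> EA; C -> AE; D -> EA; E -> i | AA | AB | SA | SC | SE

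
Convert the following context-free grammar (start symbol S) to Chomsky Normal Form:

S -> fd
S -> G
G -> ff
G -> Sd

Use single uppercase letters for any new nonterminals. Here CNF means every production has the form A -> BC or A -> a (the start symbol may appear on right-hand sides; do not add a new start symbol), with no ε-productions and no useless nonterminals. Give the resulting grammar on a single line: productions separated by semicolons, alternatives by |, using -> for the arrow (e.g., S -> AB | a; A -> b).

No ε-productions.
After unit-elimination: S -> Sd | fd | ff; G -> Sd | ff.
TERM: introduce A -> d, B -> f and substitute in every rule of length ≥2.
Drop unreachable/unproductive: G.

S -> BA | BB | SA; A -> d; B -> f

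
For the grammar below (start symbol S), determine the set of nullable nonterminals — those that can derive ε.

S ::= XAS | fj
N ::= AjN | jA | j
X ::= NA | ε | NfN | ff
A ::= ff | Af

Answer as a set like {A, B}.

Directly nullable (have an ε-rule): {X}.
Not nullable: A, N, S — each has a terminal in every rule's right-hand side or depends on a non-nullable symbol.

{X}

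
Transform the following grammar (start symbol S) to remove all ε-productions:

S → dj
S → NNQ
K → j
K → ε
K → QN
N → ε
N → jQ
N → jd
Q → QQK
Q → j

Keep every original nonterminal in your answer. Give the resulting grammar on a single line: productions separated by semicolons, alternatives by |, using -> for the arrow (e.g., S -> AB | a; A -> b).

S -> Q | NQ | dj | NNQ; K -> Q | j | QN; N -> jQ | jd; Q -> j | QQ | QQK

Nullable set: {K, N}.
S -> NNQ: N, N nullable, giving NNQ | NQ | Q.
Drop K -> ε.
K -> QN: N nullable, giving Q | QN.
Drop N -> ε.
Q -> QQK: K nullable, giving QQ | QQK.
Unchanged (no nullable symbols): S -> dj; K -> j; N -> jQ; N -> jd; Q -> j.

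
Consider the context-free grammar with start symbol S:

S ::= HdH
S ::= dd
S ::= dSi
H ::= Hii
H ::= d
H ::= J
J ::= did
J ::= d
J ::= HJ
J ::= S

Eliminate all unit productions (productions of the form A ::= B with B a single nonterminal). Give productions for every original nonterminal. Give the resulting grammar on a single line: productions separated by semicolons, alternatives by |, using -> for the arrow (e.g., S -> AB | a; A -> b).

Unit productions: H->J, J->S.
Unit pairs (A ⇒* B via units): (H,J), (H,S), (J,S).
S: inherits non-unit rules of {S} → HdH | dSi | dd.
H: inherits non-unit rules of {H, J, S} → HJ | HdH | Hii | d | dSi | dd | did.
J: inherits non-unit rules of {J, S} → HJ | HdH | d | dSi | dd | did.

S -> dd | HdH | dSi; H -> d | HJ | dd | HdH | Hii | dSi | did; J -> d | HJ | dd | HdH | dSi | did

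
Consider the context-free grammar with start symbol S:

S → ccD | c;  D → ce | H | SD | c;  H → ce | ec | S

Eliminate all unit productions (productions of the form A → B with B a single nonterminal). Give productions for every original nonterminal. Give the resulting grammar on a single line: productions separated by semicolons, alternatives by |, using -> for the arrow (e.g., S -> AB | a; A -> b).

Unit productions: D->H, H->S.
Unit pairs (A ⇒* B via units): (D,H), (D,S), (H,S).
S: inherits non-unit rules of {S} → c | ccD.
D: inherits non-unit rules of {D, H, S} → SD | c | ccD | ce | ec.
H: inherits non-unit rules of {H, S} → c | ccD | ce | ec.

S -> c | ccD; D -> c | SD | ce | ec | ccD; H -> c | ce | ec | ccD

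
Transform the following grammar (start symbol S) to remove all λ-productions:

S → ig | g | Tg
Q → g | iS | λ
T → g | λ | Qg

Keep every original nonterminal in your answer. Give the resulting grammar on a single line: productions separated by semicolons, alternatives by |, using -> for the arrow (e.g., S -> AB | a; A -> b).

S -> g | Tg | ig; Q -> g | iS; T -> g | Qg

Nullable set: {Q, T}.
S -> Tg: T nullable, giving Tg | g.
Drop Q -> λ.
Drop T -> λ.
T -> Qg: Q nullable, giving Qg | g.
Unchanged (no nullable symbols): S -> g; S -> ig; Q -> g; Q -> iS; T -> g.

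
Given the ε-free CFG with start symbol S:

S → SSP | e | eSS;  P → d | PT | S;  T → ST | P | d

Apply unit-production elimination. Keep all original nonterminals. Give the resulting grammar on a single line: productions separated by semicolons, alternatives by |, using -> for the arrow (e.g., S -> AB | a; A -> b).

Unit productions: P->S, T->P.
Unit pairs (A ⇒* B via units): (P,S), (T,P), (T,S).
S: inherits non-unit rules of {S} → SSP | e | eSS.
P: inherits non-unit rules of {P, S} → PT | SSP | d | e | eSS.
T: inherits non-unit rules of {P, S, T} → PT | SSP | ST | d | e | eSS.

S -> e | SSP | eSS; P -> d | e | PT | SSP | eSS; T -> d | e | PT | ST | SSP | eSS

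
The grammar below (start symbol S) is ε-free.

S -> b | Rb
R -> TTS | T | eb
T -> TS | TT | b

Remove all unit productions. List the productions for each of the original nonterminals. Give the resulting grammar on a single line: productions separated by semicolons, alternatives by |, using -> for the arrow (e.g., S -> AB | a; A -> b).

Unit productions: R->T.
Unit pairs (A ⇒* B via units): (R,T).
S: inherits non-unit rules of {S} → Rb | b.
R: inherits non-unit rules of {R, T} → TS | TT | TTS | b | eb.
T: inherits non-unit rules of {T} → TS | TT | b.

S -> b | Rb; R -> b | TS | TT | eb | TTS; T -> b | TS | TT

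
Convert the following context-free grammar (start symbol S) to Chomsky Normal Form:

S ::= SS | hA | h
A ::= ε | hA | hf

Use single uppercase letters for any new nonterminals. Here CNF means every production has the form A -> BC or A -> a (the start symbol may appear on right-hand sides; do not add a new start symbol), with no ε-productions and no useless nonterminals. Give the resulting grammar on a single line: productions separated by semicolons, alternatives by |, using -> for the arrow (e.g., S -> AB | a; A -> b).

S -> h | BA | SS; A -> h | BA | BC; B -> h; C -> f

Nullable: {A}; after ε-elimination: S -> h | SS | hA; A -> h | hA | hf.
No unit productions to eliminate.
TERM: introduce C -> f, B -> h and substitute in every rule of length ≥2.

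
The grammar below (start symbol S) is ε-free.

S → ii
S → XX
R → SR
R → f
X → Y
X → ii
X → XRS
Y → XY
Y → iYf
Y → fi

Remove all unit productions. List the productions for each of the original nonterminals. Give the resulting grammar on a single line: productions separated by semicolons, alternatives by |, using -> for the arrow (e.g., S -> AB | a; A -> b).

S -> XX | ii; R -> f | SR; X -> XY | fi | ii | XRS | iYf; Y -> XY | fi | iYf

Unit productions: X->Y.
Unit pairs (A ⇒* B via units): (X,Y).
S: inherits non-unit rules of {S} → XX | ii.
R: inherits non-unit rules of {R} → SR | f.
X: inherits non-unit rules of {X, Y} → XRS | XY | fi | iYf | ii.
Y: inherits non-unit rules of {Y} → XY | fi | iYf.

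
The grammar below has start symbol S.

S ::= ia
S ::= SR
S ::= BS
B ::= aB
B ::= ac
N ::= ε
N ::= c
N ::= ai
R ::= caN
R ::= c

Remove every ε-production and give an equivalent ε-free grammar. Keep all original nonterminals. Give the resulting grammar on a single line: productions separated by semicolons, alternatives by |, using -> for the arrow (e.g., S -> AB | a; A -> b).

Nullable set: {N}.
Drop N -> ε.
R -> caN: N nullable, giving ca | caN.
Unchanged (no nullable symbols): S -> BS; S -> SR; S -> ia; B -> aB; B -> ac; N -> ai; N -> c; R -> c.

S -> BS | SR | ia; B -> aB | ac; N -> c | ai; R -> c | ca | caN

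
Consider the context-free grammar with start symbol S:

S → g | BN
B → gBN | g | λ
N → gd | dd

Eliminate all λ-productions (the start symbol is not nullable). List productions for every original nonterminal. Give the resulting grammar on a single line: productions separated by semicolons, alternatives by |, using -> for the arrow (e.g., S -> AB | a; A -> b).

S -> N | g | BN; B -> g | gN | gBN; N -> dd | gd

Nullable set: {B}.
S -> BN: B nullable, giving BN | N.
Drop B -> λ.
B -> gBN: B nullable, giving gBN | gN.
Unchanged (no nullable symbols): S -> g; B -> g; N -> dd; N -> gd.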